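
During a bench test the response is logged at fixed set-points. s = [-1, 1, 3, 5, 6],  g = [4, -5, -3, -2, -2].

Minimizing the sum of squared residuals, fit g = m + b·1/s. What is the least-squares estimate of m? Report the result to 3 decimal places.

Compute the Gram sums: Σ1 = 5, Σ1/s = 7/10, Σ1/s·1/s = 1961/900.
Right-hand side: Σg = -8, Σ1/s·g = -161/15.
Normal equations: [[5, 7/10]; [7/10, 1961/900]]·[m, b]ᵀ = [-8, -161/15]ᵀ.
Eliminating b: (1961/900)·(row 1) − (7/10)·(row 2) gives (2341/225)·m = (1961/900)·(-8) − (7/10)·(-161/15) = -4463/450, so m = -4463/4682.
Then b = ((-161/15) − (7/10)·(-4463/4682))/(1961/900) = -10815/2341.

m = -0.953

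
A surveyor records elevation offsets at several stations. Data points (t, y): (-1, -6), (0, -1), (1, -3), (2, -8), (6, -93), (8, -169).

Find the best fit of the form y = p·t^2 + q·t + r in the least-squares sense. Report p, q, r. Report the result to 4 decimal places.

p = -2.8666, q = 1.9454, r = -1.2105

The normal equations are: 5410·p + 736·q + 106·r = -14205;  736·p + 106·q + 16·r = -1923;  106·p + 16·q + 6·r = -280.
(Σt^2·t^2 = 5410, Σt^2·t = 736, Σt^2 = 106, Σt·t = 106, Σt = 16, Σ1 = 6, Σt^2·y = -14205, Σt·y = -1923, Σy = -280.)
Row-reducing yields p = -5309/1852, q = 9007/4630, r = -11209/9260.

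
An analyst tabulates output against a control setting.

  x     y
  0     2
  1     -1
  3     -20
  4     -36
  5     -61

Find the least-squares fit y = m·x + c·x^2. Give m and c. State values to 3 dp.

m = 2.008, c = -2.822

Normal-equation sums: Σx·x = 51, Σx·x^2 = 217, Σx^2·x^2 = 963.
And Σx·y = -510, Σx^2·y = -2282.
So MᵀM·[m, c]ᵀ = Mᵀy: [[51, 217]; [217, 963]]·[m, c]ᵀ = [-510, -2282]ᵀ.
Δ = 51·963 − 217² = 2024.
m = ((-510)·963 − 217·(-2282))/2024 = 508/253; c = (51·(-2282) − 217·(-510))/2024 = -714/253.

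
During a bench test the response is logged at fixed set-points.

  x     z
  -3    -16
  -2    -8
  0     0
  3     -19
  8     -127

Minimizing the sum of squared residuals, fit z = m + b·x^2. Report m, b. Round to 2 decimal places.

m = 0.16, b = -1.99

Normal-equation sums: Σ1 = 5, Σx^2 = 86, Σx^2·x^2 = 4274.
Moment sums: Σz = -170, Σx^2·z = -8475.
Δ = 5·4274 − 86² = 13974.
m = ((-170)·4274 − 86·(-8475))/13974 = 1135/6987; b = (5·(-8475) − 86·(-170))/13974 = -27755/13974.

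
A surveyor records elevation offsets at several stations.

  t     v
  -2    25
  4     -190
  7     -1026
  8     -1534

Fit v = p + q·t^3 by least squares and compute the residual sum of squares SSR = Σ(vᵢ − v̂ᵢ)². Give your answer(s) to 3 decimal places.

SSR = 1.302

From the data, Σ1 = 4, Σt^3 = 911, Σt^3·t^3 = 383953.
Right-hand side: Σv = -2725, Σt^3·v = -1149686.
XᵀX·[p, q]ᵀ = Xᵀv becomes [[4, 911]; [911, 383953]]·[p, q]ᵀ = [-2725, -1149686]ᵀ.
det = 4·383953 − 911² = 705891.
p = ((-2725)·383953 − 911·(-1149686))/705891 = 364007/235297; q = (4·(-1149686) − 911·(-2725))/705891 = -705423/235297.
Residuals: -124966/235297, 76635/235297, 181360/235297, -133029/235297; SSR = 306326/235297.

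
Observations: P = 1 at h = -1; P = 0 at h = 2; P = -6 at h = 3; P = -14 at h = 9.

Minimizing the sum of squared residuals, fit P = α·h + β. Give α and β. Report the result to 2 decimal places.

α = -1.58, β = 0.38

Normal-equation sums: Σh·h = 95, Σh = 13, Σ1 = 4.
For AᵀP: Σh·P = -145, ΣP = -19.
Normal equations: [[95, 13]; [13, 4]]·[α, β]ᵀ = [-145, -19]ᵀ.
det = 95·4 − 13² = 211.
α = ((-145)·4 − 13·(-19))/211 = -333/211; β = (95·(-19) − 13·(-145))/211 = 80/211.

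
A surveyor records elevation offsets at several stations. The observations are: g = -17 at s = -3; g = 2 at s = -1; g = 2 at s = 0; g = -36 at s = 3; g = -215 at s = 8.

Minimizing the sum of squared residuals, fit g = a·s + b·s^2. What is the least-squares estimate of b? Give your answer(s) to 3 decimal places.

b = -2.949

The normal equations are: 83·a + 511·b = -1779;  511·a + 4259·b = -14235.
(Σs·s = 83, Σs·s^2 = 511, Σs^2·s^2 = 4259, Σs·g = -1779, Σs^2·g = -14235.)
Determinant 83·4259 − 511² = 92376.
a = ((-1779)·4259 − 511·(-14235))/92376 = -25223/7698; b = (83·(-14235) − 511·(-1779))/92376 = -22703/7698.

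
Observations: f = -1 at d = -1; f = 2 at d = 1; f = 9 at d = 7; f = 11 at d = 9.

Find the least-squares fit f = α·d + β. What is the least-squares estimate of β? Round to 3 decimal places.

The normal equations are: 132·α + 16·β = 165;  16·α + 4·β = 21.
(Σd·d = 132, Σd = 16, Σ1 = 4, Σd·f = 165, Σf = 21.)
Eliminating β: 4·(row 1) − 16·(row 2) gives 272·α = 4·165 − 16·21 = 324, so α = 81/68.
Then β = (21 − 16·(81/68))/4 = 33/68.

β = 0.485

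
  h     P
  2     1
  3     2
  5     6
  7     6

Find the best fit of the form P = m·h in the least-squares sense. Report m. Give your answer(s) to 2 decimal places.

Forming AᵀA = [[87]] and AᵀP = [80]ᵀ gives AᵀA·[m]ᵀ = AᵀP.
Hence m = 80 / 87 ≈ 0.91954.

m = 0.92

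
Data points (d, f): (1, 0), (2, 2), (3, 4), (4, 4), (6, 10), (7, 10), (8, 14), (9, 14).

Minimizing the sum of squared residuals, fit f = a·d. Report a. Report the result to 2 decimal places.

From the data, Σd·d = 260.
For Xᵀf: Σd·f = 400.
Hence a = 400 / 260 ≈ 1.53846.

a = 1.54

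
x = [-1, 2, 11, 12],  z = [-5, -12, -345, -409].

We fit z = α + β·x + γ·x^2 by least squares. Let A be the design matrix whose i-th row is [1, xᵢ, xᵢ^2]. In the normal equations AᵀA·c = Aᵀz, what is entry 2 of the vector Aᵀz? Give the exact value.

Entry 2 ↔ basis x, so (Aᵀz)_{2} = Σᵢ (x)·zᵢ = (-1)·(-5) + (2)·(-12) + (11)·(-345) + (12)·(-409) = -8722.

-8722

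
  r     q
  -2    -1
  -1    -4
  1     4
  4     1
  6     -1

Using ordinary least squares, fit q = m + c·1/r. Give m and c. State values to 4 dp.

m = -0.1390, c = 3.6627

Forming AᵀA = [[5, -1/12]; [-1/12, 337/144]] and Aᵀq = [-1, 103/12]ᵀ gives AᵀA·[m, c]ᵀ = Aᵀq.
Determinant 5·(337/144) − (-1/12)² = 421/36.
m = ((-1)·(337/144) − (-1/12)·(103/12))/(421/36) = -117/842; c = (5·(103/12) − (-1/12)·(-1))/(421/36) = 1542/421.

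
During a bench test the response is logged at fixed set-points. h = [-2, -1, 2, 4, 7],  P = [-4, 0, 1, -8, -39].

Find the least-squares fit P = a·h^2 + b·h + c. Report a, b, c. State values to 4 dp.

a = -1.0475, b = 1.3936, c = 2.7158

The normal equations are: 2690·a + 406·b + 74·c = -2051;  406·a + 74·b + 10·c = -295;  74·a + 10·b + 5·c = -50.
(Σh^2·h^2 = 2690, Σh^2·h = 406, Σh^2 = 74, Σh·h = 74, Σh = 10, Σ1 = 5, Σh^2·P = -2051, Σh·P = -295, ΣP = -50.)
Row-reducing yields a = -2845/2716, b = 3785/2716, c = 1844/679.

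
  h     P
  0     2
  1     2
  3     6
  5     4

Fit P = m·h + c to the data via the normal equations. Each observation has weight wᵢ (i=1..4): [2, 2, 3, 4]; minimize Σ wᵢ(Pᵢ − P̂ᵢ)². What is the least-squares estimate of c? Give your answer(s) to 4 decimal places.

c = 2.4891

From the data, Σwᵢ·h·h = 129, Σwᵢ·h = 31, Σwᵢ·1 = 11.
Right-hand side: Σwᵢ·h·P = 138, Σwᵢ·P = 42.
So AᵀWA·[m, c]ᵀ = AᵀWP: [[129, 31]; [31, 11]]·[m, c]ᵀ = [138, 42]ᵀ.
Eliminating c: 11·(row 1) − 31·(row 2) gives 458·m = 11·138 − 31·42 = 216, so m = 108/229.
Then c = (42 − 31·(108/229))/11 = 570/229.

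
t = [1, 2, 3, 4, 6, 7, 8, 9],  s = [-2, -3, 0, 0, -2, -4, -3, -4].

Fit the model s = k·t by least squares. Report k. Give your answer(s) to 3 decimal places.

k = -0.415

Sums needed: Σt·t = 260.
For Xᵀs: Σt·s = -108.
Normal equations: [[260]]·[k]ᵀ = [-108]ᵀ.
Hence k = -108 / 260 ≈ -0.415385.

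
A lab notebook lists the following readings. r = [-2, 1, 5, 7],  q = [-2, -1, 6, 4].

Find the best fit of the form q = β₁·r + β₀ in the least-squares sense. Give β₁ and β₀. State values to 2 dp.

The normal equations are: 79·β₁ + 11·β₀ = 61;  11·β₁ + 4·β₀ = 7.
(Σr·r = 79, Σr = 11, Σ1 = 4, Σr·q = 61, Σq = 7.)
Determinant 79·4 − 11² = 195.
β₁ = (61·4 − 11·7)/195 = 167/195; β₀ = (79·7 − 11·61)/195 = -118/195.

β₁ = 0.86, β₀ = -0.61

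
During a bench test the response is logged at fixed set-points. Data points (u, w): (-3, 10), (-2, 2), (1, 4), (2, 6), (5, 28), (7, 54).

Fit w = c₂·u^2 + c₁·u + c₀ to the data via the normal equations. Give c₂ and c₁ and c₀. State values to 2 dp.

Entries of MᵀM: Σu^2·u^2 = 3140, Σu^2·u = 442, Σu^2 = 92, Σu·u = 92, Σu = 10, Σ1 = 6.
For Mᵀw: Σu^2·w = 3472, Σu·w = 500, Σw = 104.
Solving the 3×3 system (Gaussian elimination) gives c₂ = 11782/11737, c₁ = 5748/11737, c₀ = 13204/11737.

c₂ = 1.00, c₁ = 0.49, c₀ = 1.12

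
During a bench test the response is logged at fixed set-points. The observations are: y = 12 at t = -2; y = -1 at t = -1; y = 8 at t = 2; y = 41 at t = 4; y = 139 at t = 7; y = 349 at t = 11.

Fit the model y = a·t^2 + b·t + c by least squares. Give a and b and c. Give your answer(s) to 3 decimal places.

a = 2.979, b = -0.742, c = -2.881

MᵀM·[a, b, c]ᵀ = Mᵀy reads: 17331·a + 1737·b + 195·c = 49775;  1737·a + 195·b + 21·c = 4969;  195·a + 21·b + 6·c = 548.
(Σt^2·t^2 = 17331, Σt^2·t = 1737, Σt^2 = 195, Σt·t = 195, Σt = 21, Σ1 = 6, Σt^2·y = 49775, Σt·y = 4969, Σy = 548.)
Inverting the 3×3 Gram matrix, [a, b, c]ᵀ = [1683/565, -419/565, -4883/1695]ᵀ.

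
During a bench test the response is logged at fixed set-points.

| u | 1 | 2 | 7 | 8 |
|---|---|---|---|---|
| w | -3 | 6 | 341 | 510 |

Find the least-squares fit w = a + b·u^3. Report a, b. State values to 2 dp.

The normal equations are: 4·a + 864·b = 854;  864·a + 379858·b = 378128.
(Σ1 = 4, Σu^3 = 864, Σu^3·u^3 = 379858, Σw = 854, Σu^3·w = 378128.)
Δ = 4·379858 − 864² = 772936.
a = (854·379858 − 864·378128)/772936 = -575965/193234; b = (4·378128 − 864·854)/772936 = 96832/96617.

a = -2.98, b = 1.00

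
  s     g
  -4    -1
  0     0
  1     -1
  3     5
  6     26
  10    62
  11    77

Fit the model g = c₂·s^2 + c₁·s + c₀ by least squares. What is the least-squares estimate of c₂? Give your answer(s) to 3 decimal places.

Normal-equation sums: Σs^2·s^2 = 26275, Σs^2·s = 2511, Σs^2 = 283, Σs·s = 283, Σs = 27, Σ1 = 7.
Right-hand side: Σs^2·g = 16481, Σs·g = 1641, Σg = 168.
Inverting the 3×3 Gram matrix, [c₂, c₁, c₀]ᵀ = [566045/1117092, 569937/372364, -667292/279273]ᵀ.

c₂ = 0.507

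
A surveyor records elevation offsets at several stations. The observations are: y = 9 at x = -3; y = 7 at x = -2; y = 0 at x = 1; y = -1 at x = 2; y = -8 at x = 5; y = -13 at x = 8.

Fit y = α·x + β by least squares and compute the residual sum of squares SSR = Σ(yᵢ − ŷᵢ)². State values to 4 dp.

Normal-equation sums: Σx·x = 107, Σx = 11, Σ1 = 6.
For Mᵀy: Σx·y = -187, Σy = -6.
MᵀM·[α, β]ᵀ = Mᵀy becomes [[107, 11]; [11, 6]]·[α, β]ᵀ = [-187, -6]ᵀ.
Determinant 107·6 − 11² = 521.
α = ((-187)·6 − 11·(-6))/521 = -1056/521; β = (107·(-6) − 11·(-187))/521 = 1415/521.
Residuals: 106/521, 120/521, -359/521, 176/521, -303/521, 260/521; SSR = 662/521.

SSR = 1.2706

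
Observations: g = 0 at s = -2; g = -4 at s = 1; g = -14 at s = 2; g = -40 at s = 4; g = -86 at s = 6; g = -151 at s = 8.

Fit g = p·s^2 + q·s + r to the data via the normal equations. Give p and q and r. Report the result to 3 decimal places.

p = -2.018, q = -2.779, r = 1.685

The normal system XᵀX·[p, q, r]ᵀ = Xᵀg is [[5681, 793, 125]; [793, 125, 19]; [125, 19, 6]]·[p, q, r]ᵀ = [-13460, -1916, -295]ᵀ.
Solving the 3×3 system (Gaussian elimination) gives p = -252751/125220, q = -347983/125220, r = 35157/20870.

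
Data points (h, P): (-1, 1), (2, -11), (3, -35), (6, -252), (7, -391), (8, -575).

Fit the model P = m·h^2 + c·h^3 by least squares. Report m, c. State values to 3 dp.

m = -0.940, c = -1.006

Sums needed: Σh^2·h^2 = 7891, Σh^2·h^3 = 57625, Σh^3·h^3 = 427243.
For MᵀP: Σh^2·P = -65389, Σh^3·P = -483979.
MᵀM·[m, c]ᵀ = MᵀP becomes [[7891, 57625]; [57625, 427243]]·[m, c]ᵀ = [-65389, -483979]ᵀ.
det = 7891·427243 − 57625² = 50733888.
m = ((-65389)·427243 − 57625·(-483979))/50733888 = -3975221/4227824; c = (7891·(-483979) − 57625·(-65389))/50733888 = -4253097/4227824.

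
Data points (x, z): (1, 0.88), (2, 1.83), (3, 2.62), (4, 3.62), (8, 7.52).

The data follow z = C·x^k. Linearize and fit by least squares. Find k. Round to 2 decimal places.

Let Y = ln z. Fitting Y = k·ln x + ln C by least squares:
Σln x = 5.2575, Σ(ln x)² = 7.9333, Σln z = 4.7437, Σln x·ln z = 7.4559.
Equations: 7.9333·k + 5.2575·ln C = 7.4559;  5.2575·k + 5·ln C = 4.7437.
Slope k = (n·Σln x·ln z − Σln x·Σln z)/(n·Σ(ln x)² − (Σln x)²) = (5·7.4559 − 5.2575·4.7437)/12.0252 = 1.02613; ln C = (Σln z − k·Σln x)/n = -0.13024.

k = 1.03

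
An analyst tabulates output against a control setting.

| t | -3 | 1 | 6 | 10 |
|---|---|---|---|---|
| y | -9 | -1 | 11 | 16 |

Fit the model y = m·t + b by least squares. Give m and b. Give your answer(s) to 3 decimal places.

m = 1.985, b = -2.696

Sums needed: Σt·t = 146, Σt = 14, Σ1 = 4.
For Aᵀy: Σt·y = 252, Σy = 17.
So AᵀA·[m, b]ᵀ = Aᵀy: [[146, 14]; [14, 4]]·[m, b]ᵀ = [252, 17]ᵀ.
Determinant 146·4 − 14² = 388.
m = (252·4 − 14·17)/388 = 385/194; b = (146·17 − 14·252)/388 = -523/194.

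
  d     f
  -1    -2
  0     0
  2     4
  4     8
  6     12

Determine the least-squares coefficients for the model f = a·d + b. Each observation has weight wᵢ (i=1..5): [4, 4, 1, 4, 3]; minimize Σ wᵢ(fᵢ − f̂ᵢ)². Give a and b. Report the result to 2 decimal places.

Setting ∂/∂a … = 0 gives: 180·a + 32·b = 360;  32·a + 16·b = 64.
Eliminating b: 16·(row 1) − 32·(row 2) gives 1856·a = 16·360 − 32·64 = 3712, so a = 2.
Then b = (64 − 32·2)/16 = 0.

a = 2.00, b = 0.00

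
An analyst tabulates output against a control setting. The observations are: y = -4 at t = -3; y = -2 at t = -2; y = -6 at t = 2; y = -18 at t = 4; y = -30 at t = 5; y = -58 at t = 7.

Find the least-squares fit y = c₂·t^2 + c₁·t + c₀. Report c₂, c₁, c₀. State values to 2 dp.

c₂ = -1.05, c₁ = -1.03, c₀ = 1.30

The normal system AᵀA·[c₂, c₁, c₀]ᵀ = Aᵀy is [[3395, 505, 107]; [505, 107, 13]; [107, 13, 6]]·[c₂, c₁, c₀]ᵀ = [-3948, -624, -118]ᵀ.
Inverting the 3×3 Gram matrix, [c₂, c₁, c₀]ᵀ = [-2033/1936, -2001/1936, 629/484]ᵀ.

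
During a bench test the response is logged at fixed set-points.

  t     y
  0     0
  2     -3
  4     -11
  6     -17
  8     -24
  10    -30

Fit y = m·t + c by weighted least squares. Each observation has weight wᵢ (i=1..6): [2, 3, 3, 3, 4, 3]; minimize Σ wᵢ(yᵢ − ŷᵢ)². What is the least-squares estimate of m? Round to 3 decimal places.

m = -3.177

The normal equations are: 724·m + 98·c = -2124;  98·m + 18·c = -279.
Eliminating c: 18·(row 1) − 98·(row 2) gives 3428·m = 18·(-2124) − 98·(-279) = -10890, so m = -5445/1714.
Then c = ((-279) − 98·(-5445/1714))/18 = 1539/857.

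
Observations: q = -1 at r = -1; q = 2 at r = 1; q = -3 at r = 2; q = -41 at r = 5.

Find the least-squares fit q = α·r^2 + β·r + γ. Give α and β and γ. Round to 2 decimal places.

Entries of MᵀM: Σr^2·r^2 = 643, Σr^2·r = 133, Σr^2 = 31, Σr·r = 31, Σr = 7, Σ1 = 4.
Moment sums: Σr^2·q = -1036, Σr·q = -208, Σq = -43.
So MᵀM·[α, β, γ]ᵀ = Mᵀq: [[643, 133, 31]; [133, 31, 7]; [31, 7, 4]]·[α, β, γ]ᵀ = [-1036, -208, -43]ᵀ.
Solving the 3×3 system (Gaussian elimination) gives α = -121/60, β = 139/100, γ = 367/150.

α = -2.02, β = 1.39, γ = 2.45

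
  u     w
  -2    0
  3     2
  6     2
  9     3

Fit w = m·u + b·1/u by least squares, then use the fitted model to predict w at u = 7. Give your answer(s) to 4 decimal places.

ŵ = 2.4364

Entries of MᵀM: Σu·u = 130, Σu·1/u = 4, Σ1/u·1/u = 65/162.
Moment sums: Σu·w = 45, Σ1/u·w = 4/3.
So MᵀM·[m, b]ᵀ = Mᵀw: [[130, 4]; [4, 65/162]]·[m, b]ᵀ = [45, 4/3]ᵀ.
Δ = 130·(65/162) − 4² = 2929/81.
m = (45·(65/162) − 4·(4/3))/(2929/81) = 2061/5858; b = (130·(4/3) − 4·45)/(2929/81) = -540/2929.
At u = 7: ŵ = (2061/5858)·(7) + (-540/2929)·(1/7) = 99909/41006.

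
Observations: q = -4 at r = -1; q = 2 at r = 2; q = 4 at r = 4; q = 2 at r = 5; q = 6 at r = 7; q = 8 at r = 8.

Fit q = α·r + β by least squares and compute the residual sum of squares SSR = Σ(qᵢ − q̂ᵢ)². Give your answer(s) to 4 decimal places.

Forming MᵀM = [[159, 25]; [25, 6]] and Mᵀq = [140, 18]ᵀ gives MᵀM·[α, β]ᵀ = Mᵀq.
Eliminating β: 6·(row 1) − 25·(row 2) gives 329·α = 6·140 − 25·18 = 390, so α = 390/329.
Then β = (18 − 25·(390/329))/6 = -638/329.
Residuals: -288/329, 516/329, 394/329, -654/329, -118/329, 150/329; SSR = 2944/329.

SSR = 8.9483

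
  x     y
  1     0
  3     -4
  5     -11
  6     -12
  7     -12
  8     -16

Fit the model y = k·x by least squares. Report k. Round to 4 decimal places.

k = -1.9076

Normal-equation sums: Σx·x = 184.
For Aᵀy: Σx·y = -351.
Normal equations: [[184]]·[k]ᵀ = [-351]ᵀ.
Hence k = -351 / 184 ≈ -1.90761.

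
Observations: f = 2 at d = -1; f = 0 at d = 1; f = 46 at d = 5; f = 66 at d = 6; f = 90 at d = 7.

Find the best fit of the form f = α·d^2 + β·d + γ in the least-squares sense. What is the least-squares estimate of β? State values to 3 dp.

β = -0.391

Setting ∂/∂α … = 0 gives: 4324·α + 684·β + 112·γ = 7938;  684·α + 112·β + 18·γ = 1254;  112·α + 18·β + 5·γ = 204.
(Σd^2·d^2 = 4324, Σd^2·d = 684, Σd^2 = 112, Σd·d = 112, Σd = 18, Σ1 = 5, Σd^2·f = 7938, Σd·f = 1254, Σf = 204.)
Solving the 3×3 system (Gaussian elimination) gives α = 4089/2134, β = -417/1067, γ = -762/1067.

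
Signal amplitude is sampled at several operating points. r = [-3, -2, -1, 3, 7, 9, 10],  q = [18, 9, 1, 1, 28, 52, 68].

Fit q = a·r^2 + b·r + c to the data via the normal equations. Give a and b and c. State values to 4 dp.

From the data, Σr^2·r^2 = 19141, Σr^2·r = 2063, Σr^2 = 253, Σr·r = 253, Σr = 23, Σ1 = 7.
And Σr^2·q = 12592, Σr·q = 1274, Σq = 177.
Inverting the 3×3 Gram matrix, [a, b, c]ᵀ = [47881/49896, -413005/149688, -12421/37422]ᵀ.

a = 0.9596, b = -2.7591, c = -0.3319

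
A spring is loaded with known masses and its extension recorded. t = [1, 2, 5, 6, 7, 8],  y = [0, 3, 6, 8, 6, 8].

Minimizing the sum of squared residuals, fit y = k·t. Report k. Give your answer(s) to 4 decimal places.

k = 1.0615

With design matrix X, XᵀX = [[179]] and Xᵀy = [190]ᵀ.
Hence k = 190 / 179 ≈ 1.06145.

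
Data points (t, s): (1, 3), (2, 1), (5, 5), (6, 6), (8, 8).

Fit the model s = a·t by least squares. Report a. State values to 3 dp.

a = 1.000

The normal equations are: 130·a = 130.
(Σt·t = 130, Σt·s = 130.)
a = 130/130 = 1.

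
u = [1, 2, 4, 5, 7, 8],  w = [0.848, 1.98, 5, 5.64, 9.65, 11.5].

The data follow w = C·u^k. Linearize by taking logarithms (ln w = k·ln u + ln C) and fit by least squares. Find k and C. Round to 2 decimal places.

Linearized form: ln w = k·ln u + ln C. From the 6 transformed points,
AᵀA = [[13.1032, 7.7142]; [7.7142, 6]], rhs = [14.9788, 8.5668]ᵀ  (here Σln u = 7.7142, Σ(ln u)² = 13.1032, Σln w = 8.5668, Σln u·ln w = 14.9788).
Solving (det = 19.1098): k = 1.24471, ln C = -0.17252, so C = exp(-0.17252) = 0.84154.

k = 1.24, C = 0.84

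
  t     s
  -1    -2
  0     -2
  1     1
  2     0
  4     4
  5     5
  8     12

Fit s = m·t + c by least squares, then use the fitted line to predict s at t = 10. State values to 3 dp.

ŝ = 13.745

Entries of AᵀA: Σt·t = 111, Σt = 19, Σ1 = 7.
Right-hand side: Σt·s = 140, Σs = 18.
Normal equations: [[111, 19]; [19, 7]]·[m, c]ᵀ = [140, 18]ᵀ.
Δ = 111·7 − 19² = 416.
m = (140·7 − 19·18)/416 = 319/208; c = (111·18 − 19·140)/416 = -331/208.
At t = 10: ŝ = (319/208)·(10) + (-331/208)·(1) = 2859/208.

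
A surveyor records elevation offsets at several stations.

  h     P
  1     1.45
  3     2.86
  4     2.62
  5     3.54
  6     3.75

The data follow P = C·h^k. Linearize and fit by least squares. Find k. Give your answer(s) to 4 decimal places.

k = 0.5199

Taking logs, ln P = k·ln h + ln C, so regress ln P on ln h.
XᵀX = [[8.9295, 5.8861]; [5.8861, 5]], rhs = [6.8925, 4.9714]ᵀ  (here Σln h = 5.8861, Σ(ln h)² = 8.9295, Σln P = 4.9714, Σln h·ln P = 6.8925).
Δ = 8.9295·5 − (5.8861)² = 10.0010; k = (6.8925·5 − 5.8861·4.9714)/10.0010 = 0.51995, ln C = (8.9295·4.9714 − 5.8861·6.8925)/10.0010 = 0.38219.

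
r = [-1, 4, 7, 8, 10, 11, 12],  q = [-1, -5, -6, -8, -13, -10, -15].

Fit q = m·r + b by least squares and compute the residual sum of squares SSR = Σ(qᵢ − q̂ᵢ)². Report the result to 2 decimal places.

Entries of MᵀM: Σr·r = 495, Σr = 51, Σ1 = 7.
And Σr·q = -545, Σq = -58.
det = 495·7 − 51² = 864.
m = ((-545)·7 − 51·(-58))/864 = -857/864; b = (495·(-58) − 51·(-545))/864 = -305/288.
Residuals: -403/432, 23/864, 865/432, 859/864, -1747/864, 851/432, -587/288; SSR = 15545/864.

SSR = 17.99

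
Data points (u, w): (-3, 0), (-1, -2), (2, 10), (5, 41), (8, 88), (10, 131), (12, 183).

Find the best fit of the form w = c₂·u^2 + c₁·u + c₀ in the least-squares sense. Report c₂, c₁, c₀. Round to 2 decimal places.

Forming AᵀA = [[35555, 3345, 347]; [3345, 347, 33]; [347, 33, 7]] and Aᵀw = [46147, 4437, 451]ᵀ gives AᵀA·[c₂, c₁, c₀]ᵀ = Aᵀw.
Solving the 3×3 system (Gaussian elimination) gives c₂ = 264493/259112, c₁ = 766419/259112, c₀ = -2157/18508.

c₂ = 1.02, c₁ = 2.96, c₀ = -0.12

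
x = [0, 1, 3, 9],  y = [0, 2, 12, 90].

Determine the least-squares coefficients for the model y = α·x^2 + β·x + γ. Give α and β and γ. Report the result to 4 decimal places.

Setting ∂/∂α … = 0 gives: 6643·α + 757·β + 91·γ = 7400;  757·α + 91·β + 13·γ = 848;  91·α + 13·β + 4·γ = 104.
Solving the 3×3 system (Gaussian elimination) gives α = 1, β = 1, γ = 0.

α = 1.0000, β = 1.0000, γ = 0.0000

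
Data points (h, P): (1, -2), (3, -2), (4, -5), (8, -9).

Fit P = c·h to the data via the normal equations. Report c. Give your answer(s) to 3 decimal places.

Sums needed: Σh·h = 90.
For MᵀP: Σh·P = -100.
Normal equations: [[90]]·[c]ᵀ = [-100]ᵀ.
c = (-100)/90 = -1.11111.

c = -1.111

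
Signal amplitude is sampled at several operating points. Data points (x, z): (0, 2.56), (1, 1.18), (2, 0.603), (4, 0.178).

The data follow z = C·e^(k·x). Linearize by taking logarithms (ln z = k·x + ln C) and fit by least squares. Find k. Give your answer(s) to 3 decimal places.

k = -0.660

Let Y = ln z. Fitting Y = k·x + ln C by least squares:
XᵀX = [[21.0000, 7.0000]; [7.0000, 4]], rhs = [-7.7500, -1.1263]ᵀ  (here Σx = 7.0000, Σ(x)² = 21.0000, Σln z = -1.1263, Σx·ln z = -7.7500).
Slope k = (n·Σx·ln z − Σx·Σln z)/(n·Σ(x)² − (Σx)²) = (4·-7.7500 − 7.0000·-1.1263)/35.0000 = -0.66046; ln C = (Σln z − k·Σx)/n = 0.87424.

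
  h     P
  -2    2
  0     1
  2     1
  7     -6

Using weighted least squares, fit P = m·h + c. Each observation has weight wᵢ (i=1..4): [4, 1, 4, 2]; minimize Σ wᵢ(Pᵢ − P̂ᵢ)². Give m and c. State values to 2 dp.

Sums needed: Σwᵢ·h·h = 130, Σwᵢ·h = 14, Σwᵢ·1 = 11.
For XᵀWP: Σwᵢ·h·P = -92, Σwᵢ·P = 1.
XᵀWX·[m, c]ᵀ = XᵀWP becomes [[130, 14]; [14, 11]]·[m, c]ᵀ = [-92, 1]ᵀ.
Eliminating c: 11·(row 1) − 14·(row 2) gives 1234·m = 11·(-92) − 14·1 = -1026, so m = -513/617.
Then c = (1 − 14·(-513/617))/11 = 709/617.

m = -0.83, c = 1.15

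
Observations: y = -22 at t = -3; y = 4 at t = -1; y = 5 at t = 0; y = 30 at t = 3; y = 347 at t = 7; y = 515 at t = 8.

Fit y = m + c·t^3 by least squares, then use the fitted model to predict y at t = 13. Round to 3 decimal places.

With design matrix M, MᵀM = [[6, 854]; [854, 381252]] and Mᵀy = [879, 384101]ᵀ.
det = 6·381252 − 854² = 1558196.
m = (879·381252 − 854·384101)/1558196 = 3549127/779098; c = (6·384101 − 854·879)/1558196 = 388485/389549.
At t = 13: ŷ = (3549127/779098)·(1) + (388485/389549)·(2197) = 1710552217/779098.

ŷ = 2195.555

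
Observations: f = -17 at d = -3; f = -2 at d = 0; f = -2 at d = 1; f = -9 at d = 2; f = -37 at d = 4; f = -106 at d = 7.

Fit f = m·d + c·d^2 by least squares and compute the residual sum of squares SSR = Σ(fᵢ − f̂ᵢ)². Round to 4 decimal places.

Entries of AᵀA: Σd·d = 79, Σd·d^2 = 389, Σd^2·d^2 = 2755.
Right-hand side: Σd·f = -859, Σd^2·f = -5977.
AᵀA·[m, c]ᵀ = Aᵀf becomes [[79, 389]; [389, 2755]]·[m, c]ᵀ = [-859, -5977]ᵀ.
Eliminating c: 2755·(row 1) − 389·(row 2) gives 66324·m = 2755·(-859) − 389·(-5977) = -41492, so m = -10373/16581.
Then c = ((-5977) − 389·(-10373/16581))/2755 = -34508/16581.
Residuals: -808/5527, -2, 11719/16581, 3183/5527, -19877/16581, 5917/16581; SSR = 106400/16581.

SSR = 6.4170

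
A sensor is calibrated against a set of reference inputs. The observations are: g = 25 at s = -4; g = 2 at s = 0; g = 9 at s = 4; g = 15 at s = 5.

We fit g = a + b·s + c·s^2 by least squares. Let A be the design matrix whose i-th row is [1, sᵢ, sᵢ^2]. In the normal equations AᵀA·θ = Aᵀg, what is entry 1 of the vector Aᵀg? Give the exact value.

51

Entry 1 ↔ basis 1, so (Aᵀg)_{1} = Σᵢ gᵢ = (1)·(25) + (1)·(2) + (1)·(9) + (1)·(15) = 51.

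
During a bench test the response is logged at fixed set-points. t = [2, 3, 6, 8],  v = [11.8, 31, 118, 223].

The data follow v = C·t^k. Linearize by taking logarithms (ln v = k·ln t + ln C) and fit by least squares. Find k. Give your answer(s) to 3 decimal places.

Let Y = ln v. Fitting Y = k·ln t + ln C by least squares:
Over the data: Σln t = 5.6630, Σ(ln t)² = 9.2219, Σln v = 16.0799, Σln t·ln v = 25.2752.
Normal system: [[9.2219, 5.6630]; [5.6630, 4]]·[k, ln C]ᵀ = [25.2752, 16.0799]ᵀ.
Δ = 9.2219·4 − (5.6630)² = 4.8184; k = (25.2752·4 − 5.6630·16.0799)/4.8184 = 2.08382, ln C = (9.2219·16.0799 − 5.6630·25.2752)/4.8184 = 1.06984.

k = 2.084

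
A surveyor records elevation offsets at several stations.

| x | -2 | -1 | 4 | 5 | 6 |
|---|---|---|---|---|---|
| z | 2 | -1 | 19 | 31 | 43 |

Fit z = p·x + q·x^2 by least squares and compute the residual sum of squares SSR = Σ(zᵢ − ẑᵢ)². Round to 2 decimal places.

Sums needed: Σx·x = 82, Σx·x^2 = 396, Σx^2·x^2 = 2194.
Moment sums: Σx·z = 486, Σx^2·z = 2634.
Normal equations: [[82, 396]; [396, 2194]]·[p, q]ᵀ = [486, 2634]ᵀ.
Determinant 82·2194 − 396² = 23092.
p = (486·2194 − 396·2634)/23092 = 5805/5773; q = (82·2634 − 396·486)/23092 = 5883/5773.
Residuals: -376/5773, -5851/5773, -7661/5773, 2863/5773, 1621/5773; SSR = 17996/5773.

SSR = 3.12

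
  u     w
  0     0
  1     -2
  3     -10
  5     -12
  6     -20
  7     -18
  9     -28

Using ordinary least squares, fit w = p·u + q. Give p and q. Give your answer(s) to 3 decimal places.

p = -3.004, q = 0.448

Compute the Gram sums: Σu·u = 201, Σu = 31, Σ1 = 7.
And Σu·w = -590, Σw = -90.
Normal equations: [[201, 31]; [31, 7]]·[p, q]ᵀ = [-590, -90]ᵀ.
Determinant 201·7 − 31² = 446.
p = ((-590)·7 − 31·(-90))/446 = -670/223; q = (201·(-90) − 31·(-590))/446 = 100/223.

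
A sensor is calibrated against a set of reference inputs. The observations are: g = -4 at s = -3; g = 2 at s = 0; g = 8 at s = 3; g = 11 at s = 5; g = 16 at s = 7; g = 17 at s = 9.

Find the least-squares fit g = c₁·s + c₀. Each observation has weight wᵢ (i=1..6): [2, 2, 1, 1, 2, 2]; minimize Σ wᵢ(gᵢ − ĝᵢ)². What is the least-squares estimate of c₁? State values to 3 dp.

c₁ = 1.821

Compute the Gram sums: Σwᵢ·s·s = 312, Σwᵢ·s = 34, Σwᵢ·1 = 10.
Moment sums: Σwᵢ·s·g = 633, Σwᵢ·g = 81.
Eliminating c₀: 10·(row 1) − 34·(row 2) gives 1964·c₁ = 10·633 − 34·81 = 3576, so c₁ = 894/491.
Then c₀ = (81 − 34·(894/491))/10 = 1875/982.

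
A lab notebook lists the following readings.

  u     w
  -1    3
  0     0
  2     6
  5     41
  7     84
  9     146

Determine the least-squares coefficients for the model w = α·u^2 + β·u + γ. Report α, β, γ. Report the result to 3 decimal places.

α = 1.969, β = -1.592, γ = -0.007

From the data, Σu^2·u^2 = 9604, Σu^2·u = 1204, Σu^2 = 160, Σu·u = 160, Σu = 22, Σ1 = 6.
And Σu^2·w = 16994, Σu·w = 2116, Σw = 280.
Normal equations: [[9604, 1204, 160]; [1204, 160, 22]; [160, 22, 6]]·[α, β, γ]ᵀ = [16994, 2116, 280]ᵀ.
Solving the 3×3 system (Gaussian elimination) gives α = 62515/31746, β = -25277/15873, γ = -1/143.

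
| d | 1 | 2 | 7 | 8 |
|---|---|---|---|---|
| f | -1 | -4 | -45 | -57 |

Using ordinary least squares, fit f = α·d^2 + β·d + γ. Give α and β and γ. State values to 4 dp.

α = -0.7500, β = -1.3176, γ = 1.3041

Normal-equation sums: Σd^2·d^2 = 6514, Σd^2·d = 864, Σd^2 = 118, Σd·d = 118, Σd = 18, Σ1 = 4.
For Aᵀf: Σd^2·f = -5870, Σd·f = -780, Σf = -107.
So AᵀA·[α, β, γ]ᵀ = Aᵀf: [[6514, 864, 118]; [864, 118, 18]; [118, 18, 4]]·[α, β, γ]ᵀ = [-5870, -780, -107]ᵀ.
Row-reducing yields α = -3/4, β = -195/148, γ = 193/148.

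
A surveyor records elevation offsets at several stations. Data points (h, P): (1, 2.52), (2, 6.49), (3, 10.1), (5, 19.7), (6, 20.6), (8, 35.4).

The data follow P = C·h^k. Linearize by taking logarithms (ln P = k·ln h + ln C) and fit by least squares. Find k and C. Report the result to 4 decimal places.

Taking logs, ln P = k·ln h + ln C, so regress ln P on ln h.
Σln h = 7.2724, Σ(ln h)² = 11.8122, Σln P = 14.6797, Σln h·ln P = 21.4714.
Equations: 11.8122·k + 7.2724·ln C = 21.4714;  7.2724·k + 6·ln C = 14.6797.
Δ = 11.8122·6 − (7.2724)² = 17.9853; k = (21.4714·6 − 7.2724·14.6797)/17.9853 = 1.22723, ln C = (11.8122·14.6797 − 7.2724·21.4714)/17.9853 = 0.95912, so C = exp(0.95912) = 2.60941.

k = 1.2272, C = 2.6094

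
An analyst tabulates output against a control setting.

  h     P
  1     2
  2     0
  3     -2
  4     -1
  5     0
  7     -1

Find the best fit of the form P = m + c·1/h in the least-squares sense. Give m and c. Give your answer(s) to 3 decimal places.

m = -1.740, c = 3.478

Forming AᵀA = [[6, 1019/420]; [1019/420, 261781/176400]] and AᵀP = [-2, 79/84]ᵀ gives AᵀA·[m, c]ᵀ = AᵀP.
Eliminating c: (261781/176400)·(row 1) − (1019/420)·(row 2) gives (21293/7056)·m = (261781/176400)·(-2) − (1019/420)·(79/84) = -308689/58800, so m = -926067/532325.
Then c = ((79/84) − (1019/420)·(-926067/532325))/(261781/176400) = 370272/106465.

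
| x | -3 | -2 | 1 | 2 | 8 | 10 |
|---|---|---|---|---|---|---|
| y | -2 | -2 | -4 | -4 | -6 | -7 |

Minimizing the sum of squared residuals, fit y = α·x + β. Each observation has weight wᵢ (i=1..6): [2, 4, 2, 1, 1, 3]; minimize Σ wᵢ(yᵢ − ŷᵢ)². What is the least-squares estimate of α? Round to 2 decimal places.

α = -0.40

Sums needed: Σwᵢ·x·x = 404, Σwᵢ·x = 28, Σwᵢ·1 = 13.
Right-hand side: Σwᵢ·x·y = -246, Σwᵢ·y = -51.
So MᵀWM·[α, β]ᵀ = MᵀWy: [[404, 28]; [28, 13]]·[α, β]ᵀ = [-246, -51]ᵀ.
Δ = 404·13 − 28² = 4468.
α = ((-246)·13 − 28·(-51))/4468 = -885/2234; β = (404·(-51) − 28·(-246))/4468 = -3429/1117.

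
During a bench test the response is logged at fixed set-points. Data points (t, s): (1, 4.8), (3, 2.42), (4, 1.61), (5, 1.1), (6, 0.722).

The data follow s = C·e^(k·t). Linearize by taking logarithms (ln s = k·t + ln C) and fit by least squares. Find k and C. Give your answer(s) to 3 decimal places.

k = -0.379, C = 7.236

Linearized form: ln s = k·t + ln C. From the 5 transformed points,
Σt = 19.0000, Σ(t)² = 87.0000, Σln s = 2.6982, Σt·ln s = 4.6470.
Normal system: [[87.0000, 19.0000]; [19.0000, 5]]·[k, ln C]ᵀ = [4.6470, 2.6982]ᵀ.
Δ = 87.0000·5 − (19.0000)² = 74.0000; k = (4.6470·5 − 19.0000·2.6982)/74.0000 = -0.37879, ln C = (87.0000·2.6982 − 19.0000·4.6470)/74.0000 = 1.97905, so C = exp(1.97905) = 7.23587.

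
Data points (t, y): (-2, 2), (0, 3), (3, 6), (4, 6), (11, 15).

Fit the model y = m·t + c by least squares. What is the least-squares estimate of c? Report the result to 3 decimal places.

With design matrix M, MᵀM = [[150, 16]; [16, 5]] and Mᵀy = [203, 32]ᵀ.
Δ = 150·5 − 16² = 494.
m = (203·5 − 16·32)/494 = 503/494; c = (150·32 − 16·203)/494 = 776/247.

c = 3.142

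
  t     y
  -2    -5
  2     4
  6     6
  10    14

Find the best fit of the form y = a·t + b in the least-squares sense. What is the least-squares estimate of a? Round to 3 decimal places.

a = 1.475

Forming MᵀM = [[144, 16]; [16, 4]] and Mᵀy = [194, 19]ᵀ gives MᵀM·[a, b]ᵀ = Mᵀy.
Eliminating b: 4·(row 1) − 16·(row 2) gives 320·a = 4·194 − 16·19 = 472, so a = 59/40.
Then b = (19 − 16·(59/40))/4 = -23/20.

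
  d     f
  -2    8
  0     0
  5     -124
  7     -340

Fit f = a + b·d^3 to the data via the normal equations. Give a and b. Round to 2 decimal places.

a = 0.01, b = -0.99

Entries of AᵀA: Σ1 = 4, Σd^3 = 460, Σd^3·d^3 = 133338.
Moment sums: Σf = -456, Σd^3·f = -132184.
So AᵀA·[a, b]ᵀ = Aᵀf: [[4, 460]; [460, 133338]]·[a, b]ᵀ = [-456, -132184]ᵀ.
Determinant 4·133338 − 460² = 321752.
a = ((-456)·133338 − 460·(-132184))/321752 = 314/40219; b = (4·(-132184) − 460·(-456))/321752 = -39872/40219.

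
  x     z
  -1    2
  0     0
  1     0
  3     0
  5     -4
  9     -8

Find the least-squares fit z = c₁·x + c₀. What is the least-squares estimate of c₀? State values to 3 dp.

MᵀM·[c₁, c₀]ᵀ = Mᵀz reads: 117·c₁ + 17·c₀ = -94;  17·c₁ + 6·c₀ = -10.
(Σx·x = 117, Σx = 17, Σ1 = 6, Σx·z = -94, Σz = -10.)
det = 117·6 − 17² = 413.
c₁ = ((-94)·6 − 17·(-10))/413 = -394/413; c₀ = (117·(-10) − 17·(-94))/413 = 428/413.

c₀ = 1.036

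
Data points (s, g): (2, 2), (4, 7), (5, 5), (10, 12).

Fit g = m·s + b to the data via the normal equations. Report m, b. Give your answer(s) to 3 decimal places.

From the data, Σs·s = 145, Σs = 21, Σ1 = 4.
And Σs·g = 177, Σg = 26.
Δ = 145·4 − 21² = 139.
m = (177·4 − 21·26)/139 = 162/139; b = (145·26 − 21·177)/139 = 53/139.

m = 1.165, b = 0.381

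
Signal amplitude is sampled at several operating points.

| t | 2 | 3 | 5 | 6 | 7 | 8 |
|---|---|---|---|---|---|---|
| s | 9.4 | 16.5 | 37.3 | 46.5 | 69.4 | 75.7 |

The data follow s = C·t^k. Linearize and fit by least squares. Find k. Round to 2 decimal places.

k = 1.54

Let Y = ln s. Fitting Y = k·ln t + ln C by least squares:
AᵀA = [[15.5987, 9.2183]; [9.2183, 6]], rhs = [34.5846, 21.0692]ᵀ  (here Σln t = 9.2183, Σ(ln t)² = 15.5987, Σln s = 21.0692, Σln t·ln s = 34.5846).
Δ = 15.5987·6 − (9.2183)² = 8.6152; k = (34.5846·6 − 9.2183·21.0692)/8.6152 = 1.54208, ln C = (15.5987·21.0692 − 9.2183·34.5846)/8.6152 = 1.14231.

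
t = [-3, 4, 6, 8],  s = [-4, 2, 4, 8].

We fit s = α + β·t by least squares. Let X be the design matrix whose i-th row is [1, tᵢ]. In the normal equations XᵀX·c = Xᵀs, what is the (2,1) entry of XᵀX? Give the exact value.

15

Row 2 ↔ basis t, column 1 ↔ basis 1, so (XᵀX)_{2,1} = Σᵢ t = (-3)·(1) + (4)·(1) + (6)·(1) + (8)·(1) = 15.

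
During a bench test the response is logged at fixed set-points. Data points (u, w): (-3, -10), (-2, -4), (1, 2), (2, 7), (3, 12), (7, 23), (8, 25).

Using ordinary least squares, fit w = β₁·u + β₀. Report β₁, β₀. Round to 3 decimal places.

β₁ = 3.145, β₀ = 0.669

Forming AᵀA = [[140, 16]; [16, 7]] and Aᵀw = [451, 55]ᵀ gives AᵀA·[β₁, β₀]ᵀ = Aᵀw.
det = 140·7 − 16² = 724.
β₁ = (451·7 − 16·55)/724 = 2277/724; β₀ = (140·55 − 16·451)/724 = 121/181.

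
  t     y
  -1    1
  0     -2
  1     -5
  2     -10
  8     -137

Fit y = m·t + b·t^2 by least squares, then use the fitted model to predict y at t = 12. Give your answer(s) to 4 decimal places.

Entries of MᵀM: Σt·t = 70, Σt·t^2 = 520, Σt^2·t^2 = 4114.
Moment sums: Σt·y = -1122, Σt^2·y = -8812.
MᵀM·[m, b]ᵀ = Mᵀy becomes [[70, 520]; [520, 4114]]·[m, b]ᵀ = [-1122, -8812]ᵀ.
Determinant 70·4114 − 520² = 17580.
m = ((-1122)·4114 − 520·(-8812))/17580 = -8417/4395; b = (70·(-8812) − 520·(-1122))/17580 = -1670/879.
At t = 12: ŷ = (-8417/4395)·(12) + (-1670/879)·(144) = -434468/1465.

ŷ = -296.5652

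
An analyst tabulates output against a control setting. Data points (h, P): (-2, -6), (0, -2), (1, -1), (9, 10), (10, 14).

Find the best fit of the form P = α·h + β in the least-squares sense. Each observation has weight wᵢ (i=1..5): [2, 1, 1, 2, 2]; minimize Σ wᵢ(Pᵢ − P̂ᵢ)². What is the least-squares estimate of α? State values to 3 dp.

The normal equations are: 371·α + 35·β = 483;  35·α + 8·β = 33.
Eliminating β: 8·(row 1) − 35·(row 2) gives 1743·α = 8·483 − 35·33 = 2709, so α = 129/83.
Then β = (33 − 35·(129/83))/8 = -222/83.

α = 1.554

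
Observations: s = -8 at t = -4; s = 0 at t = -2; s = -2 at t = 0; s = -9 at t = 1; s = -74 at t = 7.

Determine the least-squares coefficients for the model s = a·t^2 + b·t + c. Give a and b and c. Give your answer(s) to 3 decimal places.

a = -1.016, b = -3.034, c = -3.166

Normal-equation sums: Σt^2·t^2 = 2674, Σt^2·t = 272, Σt^2 = 70, Σt·t = 70, Σt = 2, Σ1 = 5.
Moment sums: Σt^2·s = -3763, Σt·s = -495, Σs = -93.
Normal equations: [[2674, 272, 70]; [272, 70, 2]; [70, 2, 5]]·[a, b, c]ᵀ = [-3763, -495, -93]ᵀ.
Inverting the 3×3 Gram matrix, [a, b, c]ᵀ = [-146495/144222, -437573/144222, -76095/24037]ᵀ.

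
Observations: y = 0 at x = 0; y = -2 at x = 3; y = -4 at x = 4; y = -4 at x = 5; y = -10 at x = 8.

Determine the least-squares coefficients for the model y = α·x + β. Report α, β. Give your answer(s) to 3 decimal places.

α = -1.235, β = 0.941

Forming AᵀA = [[114, 20]; [20, 5]] and Aᵀy = [-122, -20]ᵀ gives AᵀA·[α, β]ᵀ = Aᵀy.
Δ = 114·5 − 20² = 170.
α = ((-122)·5 − 20·(-20))/170 = -21/17; β = (114·(-20) − 20·(-122))/170 = 16/17.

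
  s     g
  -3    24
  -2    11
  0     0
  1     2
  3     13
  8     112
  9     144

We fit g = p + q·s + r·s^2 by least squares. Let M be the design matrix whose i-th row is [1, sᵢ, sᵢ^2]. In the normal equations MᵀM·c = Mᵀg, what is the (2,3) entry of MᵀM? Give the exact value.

1234

Row 2 ↔ basis s, column 3 ↔ basis s^2, so (MᵀM)_{2,3} = Σᵢ (s)·(s^2) = (-3)·(9) + (-2)·(4) + (0)·(0) + (1)·(1) + (3)·(9) + (8)·(64) + (9)·(81) = 1234.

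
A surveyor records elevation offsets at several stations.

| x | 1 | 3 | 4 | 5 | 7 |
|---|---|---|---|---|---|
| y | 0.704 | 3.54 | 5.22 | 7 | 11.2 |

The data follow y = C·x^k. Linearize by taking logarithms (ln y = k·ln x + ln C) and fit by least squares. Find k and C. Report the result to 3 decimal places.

k = 1.423, C = 0.716

With ln yᵢ as the transformed response and ln xᵢ as the regressor:
Over the data: Σln x = 6.0403, Σ(ln x)² = 9.5056, Σln y = 6.9275, Σln x·ln y = 11.5126.
Normal system: [[9.5056, 6.0403]; [6.0403, 5]]·[k, ln C]ᵀ = [11.5126, 6.9275]ᵀ.
Δ = 9.5056·5 − (6.0403)² = 11.0434; k = (11.5126·5 − 6.0403·6.9275)/11.0434 = 1.42341, ln C = (9.5056·6.9275 − 6.0403·11.5126)/11.0434 = -0.33406, so C = exp(-0.33406) = 0.71601.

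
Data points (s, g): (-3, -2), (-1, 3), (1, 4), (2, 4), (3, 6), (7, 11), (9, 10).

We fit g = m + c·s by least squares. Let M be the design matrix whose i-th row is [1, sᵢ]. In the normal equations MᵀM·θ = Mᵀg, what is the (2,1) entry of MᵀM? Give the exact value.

18

Row 2 ↔ basis s, column 1 ↔ basis 1, so (MᵀM)_{2,1} = Σᵢ s = (-3)·(1) + (-1)·(1) + (1)·(1) + (2)·(1) + (3)·(1) + (7)·(1) + (9)·(1) = 18.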